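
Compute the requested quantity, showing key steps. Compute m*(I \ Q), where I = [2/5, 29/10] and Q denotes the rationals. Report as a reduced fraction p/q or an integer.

The interval I = [2/5, 29/10] has m(I) = 29/10 - 2/5 = 5/2 (endpoints are measure-zero, so open/closed/half-open agree). Write I = (I cap Q) u (I \ Q). The rationals in I are countable, so m*(I cap Q) = 0 (cover each rational by intervals whose total length is arbitrarily small). By countable subadditivity m*(I) <= m*(I cap Q) + m*(I \ Q), hence m*(I \ Q) >= m(I) = 5/2. The reverse inequality m*(I \ Q) <= m*(I) = 5/2 is trivial since (I \ Q) is a subset of I. Therefore m*(I \ Q) = 5/2.

5/2


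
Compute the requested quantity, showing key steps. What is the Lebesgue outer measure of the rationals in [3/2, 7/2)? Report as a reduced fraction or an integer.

Q cap [3/2, 7/2) is countable; list its elements as q_1, q_2, ... . Fix eps > 0 and cover the k-th point by an interval of length eps * 2^(-k). The cover has total length eps * sum_{k>=1} 2^(-k) = eps, so by definition of outer measure m*(Q cap [3/2, 7/2)) <= eps. Since eps was arbitrary and m* >= 0, the outer measure is 0.

0


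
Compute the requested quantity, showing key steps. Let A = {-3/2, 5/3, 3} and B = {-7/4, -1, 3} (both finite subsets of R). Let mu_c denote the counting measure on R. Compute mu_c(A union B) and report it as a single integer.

Counting measure on a finite set equals cardinality. By inclusion-exclusion, |A union B| = |A| + |B| - |A cap B|.
|A| = 3, |B| = 3, |A cap B| = 1.
So mu_c(A union B) = 3 + 3 - 1 = 5.

5


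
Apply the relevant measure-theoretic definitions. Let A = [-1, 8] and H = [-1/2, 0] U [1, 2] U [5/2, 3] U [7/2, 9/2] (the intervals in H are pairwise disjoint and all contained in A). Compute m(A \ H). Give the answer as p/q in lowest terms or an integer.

The ambient interval has length m(A) = 8 - (-1) = 9.
Since the holes are disjoint and sit inside A, by finite additivity
  m(H) = sum_i (b_i - a_i), and m(A \ H) = m(A) - m(H).
Computing the hole measures:
  m(H_1) = 0 - (-1/2) = 1/2.
  m(H_2) = 2 - 1 = 1.
  m(H_3) = 3 - 5/2 = 1/2.
  m(H_4) = 9/2 - 7/2 = 1.
Summed: m(H) = 1/2 + 1 + 1/2 + 1 = 3.
So m(A \ H) = 9 - 3 = 6.

6


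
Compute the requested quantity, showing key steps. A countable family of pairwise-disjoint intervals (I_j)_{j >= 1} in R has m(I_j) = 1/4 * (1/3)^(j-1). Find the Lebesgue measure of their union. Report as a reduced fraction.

By countable additivity of the Lebesgue measure on pairwise disjoint measurable sets,
  m(union_{j >= 1} I_j) = sum_{j >= 1} m(I_j) = sum_{j >= 1} a * r^(j-1),
  with a = 1/4 and r = 1/3.
Since 0 < r = 1/3 < 1, the geometric series converges:
  sum_{j >= 1} a * r^(j-1) = a / (1 - r).
  = 1/4 / (1 - 1/3)
  = 1/4 / (2/3)
  = 3/8.

3/8


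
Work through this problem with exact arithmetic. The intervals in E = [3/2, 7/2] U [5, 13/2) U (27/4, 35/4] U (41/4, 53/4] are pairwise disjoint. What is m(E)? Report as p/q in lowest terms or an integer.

For pairwise disjoint intervals, m(union_i I_i) = sum_i m(I_i),
and m is invariant under swapping open/closed endpoints (single points have measure 0).
So m(E) = sum_i (b_i - a_i).
  I_1 has length 7/2 - 3/2 = 2.
  I_2 has length 13/2 - 5 = 3/2.
  I_3 has length 35/4 - 27/4 = 2.
  I_4 has length 53/4 - 41/4 = 3.
Summing:
  m(E) = 2 + 3/2 + 2 + 3 = 17/2.

17/2


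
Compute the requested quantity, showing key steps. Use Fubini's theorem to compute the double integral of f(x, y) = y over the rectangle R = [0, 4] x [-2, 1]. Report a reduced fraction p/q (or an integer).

f(x, y) is a tensor product of a function of x and a function of y, and both factors are bounded continuous (hence Lebesgue integrable) on the rectangle, so Fubini's theorem applies:
  integral_R f d(m x m) = (integral_a1^b1 1 dx) * (integral_a2^b2 y dy).
Inner integral in x: integral_{0}^{4} 1 dx = (4^1 - 0^1)/1
  = 4.
Inner integral in y: integral_{-2}^{1} y dy = (1^2 - (-2)^2)/2
  = -3/2.
Product: (4) * (-3/2) = -6.

-6


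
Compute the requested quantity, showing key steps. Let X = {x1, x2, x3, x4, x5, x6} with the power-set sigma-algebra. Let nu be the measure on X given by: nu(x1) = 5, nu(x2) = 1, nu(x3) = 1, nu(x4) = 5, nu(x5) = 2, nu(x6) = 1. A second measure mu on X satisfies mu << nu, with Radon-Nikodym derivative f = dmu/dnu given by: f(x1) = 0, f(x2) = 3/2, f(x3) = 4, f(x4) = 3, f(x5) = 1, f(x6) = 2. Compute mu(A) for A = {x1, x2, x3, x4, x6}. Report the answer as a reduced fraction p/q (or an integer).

By the defining property of the Radon-Nikodym derivative, for every measurable set A,
  mu(A) = integral_A f dnu.
Since nu is a discrete measure concentrated on the atoms of X, the integral over A reduces to the sum
  mu(A) = sum_{x in A} f(x) * nu({x}).
Computing each term:
  x1: f(x1) * nu(x1) = 0 * 5 = 0.
  x2: f(x2) * nu(x2) = 3/2 * 1 = 3/2.
  x3: f(x3) * nu(x3) = 4 * 1 = 4.
  x4: f(x4) * nu(x4) = 3 * 5 = 15.
  x6: f(x6) * nu(x6) = 2 * 1 = 2.
Summing: mu(A) = 0 + 3/2 + 4 + 15 + 2 = 45/2.

45/2


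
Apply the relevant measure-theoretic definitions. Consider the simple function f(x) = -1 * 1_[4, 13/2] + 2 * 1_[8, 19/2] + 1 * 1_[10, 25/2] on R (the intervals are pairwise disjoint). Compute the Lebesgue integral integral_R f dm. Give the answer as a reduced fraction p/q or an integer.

For a simple function f = sum_i c_i * 1_{A_i} with disjoint A_i,
  integral f dm = sum_i c_i * m(A_i).
Lengths of the A_i:
  m(A_1) = 13/2 - 4 = 5/2.
  m(A_2) = 19/2 - 8 = 3/2.
  m(A_3) = 25/2 - 10 = 5/2.
Contributions c_i * m(A_i):
  (-1) * (5/2) = -5/2.
  (2) * (3/2) = 3.
  (1) * (5/2) = 5/2.
Total: -5/2 + 3 + 5/2 = 3.

3


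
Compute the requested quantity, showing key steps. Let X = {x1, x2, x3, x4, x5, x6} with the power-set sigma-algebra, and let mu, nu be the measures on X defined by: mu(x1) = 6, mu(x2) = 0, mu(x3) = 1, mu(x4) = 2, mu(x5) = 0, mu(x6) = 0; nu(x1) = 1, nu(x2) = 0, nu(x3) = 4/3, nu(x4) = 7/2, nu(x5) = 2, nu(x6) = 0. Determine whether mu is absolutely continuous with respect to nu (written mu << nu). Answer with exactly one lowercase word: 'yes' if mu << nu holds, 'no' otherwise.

mu << nu means: every nu-null measurable set is also mu-null; equivalently, for every atom x, if nu({x}) = 0 then mu({x}) = 0.
Checking each atom:
  x1: nu = 1 > 0 -> no constraint.
  x2: nu = 0, mu = 0 -> consistent with mu << nu.
  x3: nu = 4/3 > 0 -> no constraint.
  x4: nu = 7/2 > 0 -> no constraint.
  x5: nu = 2 > 0 -> no constraint.
  x6: nu = 0, mu = 0 -> consistent with mu << nu.
No atom violates the condition. Therefore mu << nu.

yes


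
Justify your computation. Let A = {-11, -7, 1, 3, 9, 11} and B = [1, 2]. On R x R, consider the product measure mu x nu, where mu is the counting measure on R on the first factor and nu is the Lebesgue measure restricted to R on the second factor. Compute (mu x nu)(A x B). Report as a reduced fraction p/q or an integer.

For a measurable rectangle A x B, the product measure satisfies
  (mu x nu)(A x B) = mu(A) * nu(B).
  mu(A) = 6.
  nu(B) = 1.
  (mu x nu)(A x B) = 6 * 1 = 6.

6


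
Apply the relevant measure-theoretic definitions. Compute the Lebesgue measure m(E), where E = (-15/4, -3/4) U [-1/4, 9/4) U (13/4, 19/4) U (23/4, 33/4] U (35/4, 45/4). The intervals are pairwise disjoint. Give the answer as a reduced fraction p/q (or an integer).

For pairwise disjoint intervals, m(union_i I_i) = sum_i m(I_i),
and m is invariant under swapping open/closed endpoints (single points have measure 0).
So m(E) = sum_i (b_i - a_i).
  I_1 has length -3/4 - (-15/4) = 3.
  I_2 has length 9/4 - (-1/4) = 5/2.
  I_3 has length 19/4 - 13/4 = 3/2.
  I_4 has length 33/4 - 23/4 = 5/2.
  I_5 has length 45/4 - 35/4 = 5/2.
Summing:
  m(E) = 3 + 5/2 + 3/2 + 5/2 + 5/2 = 12.

12


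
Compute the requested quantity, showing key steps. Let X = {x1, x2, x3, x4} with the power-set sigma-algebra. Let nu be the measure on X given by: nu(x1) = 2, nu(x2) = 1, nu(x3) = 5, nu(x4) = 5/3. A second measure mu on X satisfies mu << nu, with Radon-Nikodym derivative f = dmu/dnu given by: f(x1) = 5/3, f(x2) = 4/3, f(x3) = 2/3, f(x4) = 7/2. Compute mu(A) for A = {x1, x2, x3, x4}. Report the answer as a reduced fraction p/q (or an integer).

By the defining property of the Radon-Nikodym derivative, for every measurable set A,
  mu(A) = integral_A f dnu.
Since nu is a discrete measure concentrated on the atoms of X, the integral over A reduces to the sum
  mu(A) = sum_{x in A} f(x) * nu({x}).
Computing each term:
  x1: f(x1) * nu(x1) = 5/3 * 2 = 10/3.
  x2: f(x2) * nu(x2) = 4/3 * 1 = 4/3.
  x3: f(x3) * nu(x3) = 2/3 * 5 = 10/3.
  x4: f(x4) * nu(x4) = 7/2 * 5/3 = 35/6.
Summing: mu(A) = 10/3 + 4/3 + 10/3 + 35/6 = 83/6.

83/6


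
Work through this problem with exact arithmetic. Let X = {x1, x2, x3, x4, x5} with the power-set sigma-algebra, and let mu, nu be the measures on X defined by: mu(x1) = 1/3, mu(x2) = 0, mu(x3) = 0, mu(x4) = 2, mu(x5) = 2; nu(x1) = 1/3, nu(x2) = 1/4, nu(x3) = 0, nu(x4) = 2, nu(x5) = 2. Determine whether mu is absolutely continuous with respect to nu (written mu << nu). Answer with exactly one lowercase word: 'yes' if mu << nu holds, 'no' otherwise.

mu << nu means: every nu-null measurable set is also mu-null; equivalently, for every atom x, if nu({x}) = 0 then mu({x}) = 0.
Checking each atom:
  x1: nu = 1/3 > 0 -> no constraint.
  x2: nu = 1/4 > 0 -> no constraint.
  x3: nu = 0, mu = 0 -> consistent with mu << nu.
  x4: nu = 2 > 0 -> no constraint.
  x5: nu = 2 > 0 -> no constraint.
No atom violates the condition. Therefore mu << nu.

yes


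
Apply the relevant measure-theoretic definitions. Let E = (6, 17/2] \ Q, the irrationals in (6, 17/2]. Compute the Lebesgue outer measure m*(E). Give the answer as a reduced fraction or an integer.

The interval I = (6, 17/2] has m(I) = 17/2 - 6 = 5/2 (endpoints are measure-zero, so open/closed/half-open agree). Write I = (I cap Q) u (I \ Q). The rationals in I are countable, so m*(I cap Q) = 0 (cover each rational by intervals whose total length is arbitrarily small). By countable subadditivity m*(I) <= m*(I cap Q) + m*(I \ Q), hence m*(I \ Q) >= m(I) = 5/2. The reverse inequality m*(I \ Q) <= m*(I) = 5/2 is trivial since (I \ Q) is a subset of I. Therefore m*(I \ Q) = 5/2.

5/2


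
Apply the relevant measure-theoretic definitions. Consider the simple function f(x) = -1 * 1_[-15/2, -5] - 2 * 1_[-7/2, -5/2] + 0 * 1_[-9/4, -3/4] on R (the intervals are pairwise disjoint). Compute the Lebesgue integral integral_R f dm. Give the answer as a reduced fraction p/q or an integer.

For a simple function f = sum_i c_i * 1_{A_i} with disjoint A_i,
  integral f dm = sum_i c_i * m(A_i).
Lengths of the A_i:
  m(A_1) = -5 - (-15/2) = 5/2.
  m(A_2) = -5/2 - (-7/2) = 1.
  m(A_3) = -3/4 - (-9/4) = 3/2.
Contributions c_i * m(A_i):
  (-1) * (5/2) = -5/2.
  (-2) * (1) = -2.
  (0) * (3/2) = 0.
Total: -5/2 - 2 + 0 = -9/2.

-9/2


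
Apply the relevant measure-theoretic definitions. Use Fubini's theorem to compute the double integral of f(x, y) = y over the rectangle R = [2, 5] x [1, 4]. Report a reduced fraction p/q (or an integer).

f(x, y) is a tensor product of a function of x and a function of y, and both factors are bounded continuous (hence Lebesgue integrable) on the rectangle, so Fubini's theorem applies:
  integral_R f d(m x m) = (integral_a1^b1 1 dx) * (integral_a2^b2 y dy).
Inner integral in x: integral_{2}^{5} 1 dx = (5^1 - 2^1)/1
  = 3.
Inner integral in y: integral_{1}^{4} y dy = (4^2 - 1^2)/2
  = 15/2.
Product: (3) * (15/2) = 45/2.

45/2


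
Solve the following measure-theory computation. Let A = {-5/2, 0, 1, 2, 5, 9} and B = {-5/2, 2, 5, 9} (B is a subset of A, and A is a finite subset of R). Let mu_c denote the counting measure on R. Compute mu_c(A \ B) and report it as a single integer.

Counting measure assigns mu_c(E) = |E| (number of elements) when E is finite. For B subset A, A \ B is the set of elements of A not in B, so |A \ B| = |A| - |B|.
|A| = 6, |B| = 4, so mu_c(A \ B) = 6 - 4 = 2.

2


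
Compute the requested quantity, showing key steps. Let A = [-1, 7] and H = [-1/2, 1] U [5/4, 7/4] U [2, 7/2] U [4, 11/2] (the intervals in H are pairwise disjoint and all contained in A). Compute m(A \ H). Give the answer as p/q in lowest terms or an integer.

The ambient interval has length m(A) = 7 - (-1) = 8.
Since the holes are disjoint and sit inside A, by finite additivity
  m(H) = sum_i (b_i - a_i), and m(A \ H) = m(A) - m(H).
Computing the hole measures:
  m(H_1) = 1 - (-1/2) = 3/2.
  m(H_2) = 7/4 - 5/4 = 1/2.
  m(H_3) = 7/2 - 2 = 3/2.
  m(H_4) = 11/2 - 4 = 3/2.
Summed: m(H) = 3/2 + 1/2 + 3/2 + 3/2 = 5.
So m(A \ H) = 8 - 5 = 3.

3


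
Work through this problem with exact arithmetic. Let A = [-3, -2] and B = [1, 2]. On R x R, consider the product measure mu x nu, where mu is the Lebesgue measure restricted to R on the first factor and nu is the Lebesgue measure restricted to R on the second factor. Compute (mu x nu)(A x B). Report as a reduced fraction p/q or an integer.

For a measurable rectangle A x B, the product measure satisfies
  (mu x nu)(A x B) = mu(A) * nu(B).
  mu(A) = 1.
  nu(B) = 1.
  (mu x nu)(A x B) = 1 * 1 = 1.

1


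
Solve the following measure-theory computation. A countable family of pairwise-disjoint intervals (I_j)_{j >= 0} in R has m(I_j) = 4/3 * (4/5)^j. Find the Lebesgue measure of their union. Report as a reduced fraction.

By countable additivity of the Lebesgue measure on pairwise disjoint measurable sets,
  m(union_{j >= 0} I_j) = sum_{j >= 0} m(I_j) = sum_{j >= 0} a * r^j,
  with a = 4/3 and r = 4/5.
Since 0 < r = 4/5 < 1, the geometric series converges:
  sum_{j >= 0} a * r^j = a / (1 - r).
  = 4/3 / (1 - 4/5)
  = 4/3 / (1/5)
  = 20/3.

20/3


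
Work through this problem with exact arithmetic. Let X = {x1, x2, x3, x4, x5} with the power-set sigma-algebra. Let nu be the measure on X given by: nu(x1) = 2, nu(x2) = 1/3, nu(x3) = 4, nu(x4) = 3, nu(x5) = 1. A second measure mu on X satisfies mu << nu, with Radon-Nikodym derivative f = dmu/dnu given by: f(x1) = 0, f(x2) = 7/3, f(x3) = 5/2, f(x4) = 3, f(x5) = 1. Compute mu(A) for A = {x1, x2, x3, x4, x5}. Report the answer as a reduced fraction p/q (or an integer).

By the defining property of the Radon-Nikodym derivative, for every measurable set A,
  mu(A) = integral_A f dnu.
Since nu is a discrete measure concentrated on the atoms of X, the integral over A reduces to the sum
  mu(A) = sum_{x in A} f(x) * nu({x}).
Computing each term:
  x1: f(x1) * nu(x1) = 0 * 2 = 0.
  x2: f(x2) * nu(x2) = 7/3 * 1/3 = 7/9.
  x3: f(x3) * nu(x3) = 5/2 * 4 = 10.
  x4: f(x4) * nu(x4) = 3 * 3 = 9.
  x5: f(x5) * nu(x5) = 1 * 1 = 1.
Summing: mu(A) = 0 + 7/9 + 10 + 9 + 1 = 187/9.

187/9


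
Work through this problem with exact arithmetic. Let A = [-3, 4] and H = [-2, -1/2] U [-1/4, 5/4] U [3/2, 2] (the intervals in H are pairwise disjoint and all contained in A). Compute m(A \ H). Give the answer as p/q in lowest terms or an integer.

The ambient interval has length m(A) = 4 - (-3) = 7.
Since the holes are disjoint and sit inside A, by finite additivity
  m(H) = sum_i (b_i - a_i), and m(A \ H) = m(A) - m(H).
Computing the hole measures:
  m(H_1) = -1/2 - (-2) = 3/2.
  m(H_2) = 5/4 - (-1/4) = 3/2.
  m(H_3) = 2 - 3/2 = 1/2.
Summed: m(H) = 3/2 + 3/2 + 1/2 = 7/2.
So m(A \ H) = 7 - 7/2 = 7/2.

7/2


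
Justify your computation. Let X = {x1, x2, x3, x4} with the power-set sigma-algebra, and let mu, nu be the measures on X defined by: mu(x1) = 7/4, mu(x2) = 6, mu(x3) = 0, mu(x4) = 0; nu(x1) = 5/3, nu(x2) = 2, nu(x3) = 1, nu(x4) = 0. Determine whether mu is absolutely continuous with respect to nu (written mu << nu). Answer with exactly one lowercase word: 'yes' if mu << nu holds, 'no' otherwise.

mu << nu means: every nu-null measurable set is also mu-null; equivalently, for every atom x, if nu({x}) = 0 then mu({x}) = 0.
Checking each atom:
  x1: nu = 5/3 > 0 -> no constraint.
  x2: nu = 2 > 0 -> no constraint.
  x3: nu = 1 > 0 -> no constraint.
  x4: nu = 0, mu = 0 -> consistent with mu << nu.
No atom violates the condition. Therefore mu << nu.

yes


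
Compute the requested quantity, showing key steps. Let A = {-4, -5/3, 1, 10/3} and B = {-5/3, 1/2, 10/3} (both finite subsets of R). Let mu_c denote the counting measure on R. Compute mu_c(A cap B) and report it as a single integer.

Counting measure on a finite set equals cardinality. mu_c(A cap B) = |A cap B| (elements appearing in both).
Enumerating the elements of A that also lie in B gives 2 element(s).
So mu_c(A cap B) = 2.

2


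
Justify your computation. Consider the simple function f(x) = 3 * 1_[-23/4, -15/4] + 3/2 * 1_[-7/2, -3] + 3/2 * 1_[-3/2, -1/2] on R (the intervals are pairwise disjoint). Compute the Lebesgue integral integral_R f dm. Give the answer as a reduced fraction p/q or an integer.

For a simple function f = sum_i c_i * 1_{A_i} with disjoint A_i,
  integral f dm = sum_i c_i * m(A_i).
Lengths of the A_i:
  m(A_1) = -15/4 - (-23/4) = 2.
  m(A_2) = -3 - (-7/2) = 1/2.
  m(A_3) = -1/2 - (-3/2) = 1.
Contributions c_i * m(A_i):
  (3) * (2) = 6.
  (3/2) * (1/2) = 3/4.
  (3/2) * (1) = 3/2.
Total: 6 + 3/4 + 3/2 = 33/4.

33/4


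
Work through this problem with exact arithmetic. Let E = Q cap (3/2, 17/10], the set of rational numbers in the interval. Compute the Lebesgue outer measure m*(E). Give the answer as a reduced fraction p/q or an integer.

Q cap (3/2, 17/10] is countable; list its elements as q_1, q_2, ... . Fix eps > 0 and cover the k-th point by an interval of length eps * 2^(-k). The cover has total length eps * sum_{k>=1} 2^(-k) = eps, so by definition of outer measure m*(Q cap (3/2, 17/10]) <= eps. Since eps was arbitrary and m* >= 0, the outer measure is 0.

0


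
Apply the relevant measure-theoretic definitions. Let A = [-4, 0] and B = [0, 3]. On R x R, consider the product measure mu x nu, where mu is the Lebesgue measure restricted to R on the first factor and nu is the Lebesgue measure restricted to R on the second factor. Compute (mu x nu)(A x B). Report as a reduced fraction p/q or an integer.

For a measurable rectangle A x B, the product measure satisfies
  (mu x nu)(A x B) = mu(A) * nu(B).
  mu(A) = 4.
  nu(B) = 3.
  (mu x nu)(A x B) = 4 * 3 = 12.

12


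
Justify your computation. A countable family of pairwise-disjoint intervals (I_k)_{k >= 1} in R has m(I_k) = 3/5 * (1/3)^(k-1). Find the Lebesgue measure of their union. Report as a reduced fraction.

By countable additivity of the Lebesgue measure on pairwise disjoint measurable sets,
  m(union_{k >= 1} I_k) = sum_{k >= 1} m(I_k) = sum_{k >= 1} a * r^(k-1),
  with a = 3/5 and r = 1/3.
Since 0 < r = 1/3 < 1, the geometric series converges:
  sum_{k >= 1} a * r^(k-1) = a / (1 - r).
  = 3/5 / (1 - 1/3)
  = 3/5 / (2/3)
  = 9/10.

9/10


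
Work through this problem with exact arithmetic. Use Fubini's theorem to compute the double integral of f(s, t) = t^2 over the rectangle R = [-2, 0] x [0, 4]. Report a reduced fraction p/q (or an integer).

f(s, t) is a tensor product of a function of s and a function of t, and both factors are bounded continuous (hence Lebesgue integrable) on the rectangle, so Fubini's theorem applies:
  integral_R f d(m x m) = (integral_a1^b1 1 ds) * (integral_a2^b2 t^2 dt).
Inner integral in s: integral_{-2}^{0} 1 ds = (0^1 - (-2)^1)/1
  = 2.
Inner integral in t: integral_{0}^{4} t^2 dt = (4^3 - 0^3)/3
  = 64/3.
Product: (2) * (64/3) = 128/3.

128/3


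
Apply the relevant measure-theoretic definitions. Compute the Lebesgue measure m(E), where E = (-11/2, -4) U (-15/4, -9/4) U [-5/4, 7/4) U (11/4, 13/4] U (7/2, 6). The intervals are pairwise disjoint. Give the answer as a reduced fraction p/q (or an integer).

For pairwise disjoint intervals, m(union_i I_i) = sum_i m(I_i),
and m is invariant under swapping open/closed endpoints (single points have measure 0).
So m(E) = sum_i (b_i - a_i).
  I_1 has length -4 - (-11/2) = 3/2.
  I_2 has length -9/4 - (-15/4) = 3/2.
  I_3 has length 7/4 - (-5/4) = 3.
  I_4 has length 13/4 - 11/4 = 1/2.
  I_5 has length 6 - 7/2 = 5/2.
Summing:
  m(E) = 3/2 + 3/2 + 3 + 1/2 + 5/2 = 9.

9


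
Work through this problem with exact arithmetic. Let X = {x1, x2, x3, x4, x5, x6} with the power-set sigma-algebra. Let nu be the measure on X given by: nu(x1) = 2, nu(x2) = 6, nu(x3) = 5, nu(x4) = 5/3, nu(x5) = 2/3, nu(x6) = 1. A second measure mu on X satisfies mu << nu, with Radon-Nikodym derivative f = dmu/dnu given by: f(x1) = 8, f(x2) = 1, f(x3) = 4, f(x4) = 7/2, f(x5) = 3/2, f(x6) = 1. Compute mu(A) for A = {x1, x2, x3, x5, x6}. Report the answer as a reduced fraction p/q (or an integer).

By the defining property of the Radon-Nikodym derivative, for every measurable set A,
  mu(A) = integral_A f dnu.
Since nu is a discrete measure concentrated on the atoms of X, the integral over A reduces to the sum
  mu(A) = sum_{x in A} f(x) * nu({x}).
Computing each term:
  x1: f(x1) * nu(x1) = 8 * 2 = 16.
  x2: f(x2) * nu(x2) = 1 * 6 = 6.
  x3: f(x3) * nu(x3) = 4 * 5 = 20.
  x5: f(x5) * nu(x5) = 3/2 * 2/3 = 1.
  x6: f(x6) * nu(x6) = 1 * 1 = 1.
Summing: mu(A) = 16 + 6 + 20 + 1 + 1 = 44.

44


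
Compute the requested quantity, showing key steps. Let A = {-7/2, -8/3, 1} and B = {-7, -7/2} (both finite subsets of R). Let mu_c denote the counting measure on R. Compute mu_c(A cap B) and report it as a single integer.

Counting measure on a finite set equals cardinality. mu_c(A cap B) = |A cap B| (elements appearing in both).
Enumerating the elements of A that also lie in B gives 1 element(s).
So mu_c(A cap B) = 1.

1


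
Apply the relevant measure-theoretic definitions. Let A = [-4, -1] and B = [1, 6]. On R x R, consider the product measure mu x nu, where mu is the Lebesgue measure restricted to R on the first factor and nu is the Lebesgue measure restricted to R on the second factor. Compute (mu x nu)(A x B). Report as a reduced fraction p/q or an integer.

For a measurable rectangle A x B, the product measure satisfies
  (mu x nu)(A x B) = mu(A) * nu(B).
  mu(A) = 3.
  nu(B) = 5.
  (mu x nu)(A x B) = 3 * 5 = 15.

15


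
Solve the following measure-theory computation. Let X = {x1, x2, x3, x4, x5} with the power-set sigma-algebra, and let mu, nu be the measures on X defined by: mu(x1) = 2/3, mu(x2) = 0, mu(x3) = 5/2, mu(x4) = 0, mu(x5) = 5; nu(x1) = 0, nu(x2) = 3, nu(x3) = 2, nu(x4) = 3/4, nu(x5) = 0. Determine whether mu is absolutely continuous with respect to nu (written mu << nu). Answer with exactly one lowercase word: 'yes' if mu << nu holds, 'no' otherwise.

mu << nu means: every nu-null measurable set is also mu-null; equivalently, for every atom x, if nu({x}) = 0 then mu({x}) = 0.
Checking each atom:
  x1: nu = 0, mu = 2/3 > 0 -> violates mu << nu.
  x2: nu = 3 > 0 -> no constraint.
  x3: nu = 2 > 0 -> no constraint.
  x4: nu = 3/4 > 0 -> no constraint.
  x5: nu = 0, mu = 5 > 0 -> violates mu << nu.
The atom(s) x1, x5 violate the condition (nu = 0 but mu > 0). Therefore mu is NOT absolutely continuous w.r.t. nu.

no


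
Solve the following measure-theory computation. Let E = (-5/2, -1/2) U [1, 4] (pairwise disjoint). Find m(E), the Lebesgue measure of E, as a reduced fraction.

For pairwise disjoint intervals, m(union_i I_i) = sum_i m(I_i),
and m is invariant under swapping open/closed endpoints (single points have measure 0).
So m(E) = sum_i (b_i - a_i).
  I_1 has length -1/2 - (-5/2) = 2.
  I_2 has length 4 - 1 = 3.
Summing:
  m(E) = 2 + 3 = 5.

5


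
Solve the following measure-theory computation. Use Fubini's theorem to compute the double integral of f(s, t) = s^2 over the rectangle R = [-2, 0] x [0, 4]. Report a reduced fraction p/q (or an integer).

f(s, t) is a tensor product of a function of s and a function of t, and both factors are bounded continuous (hence Lebesgue integrable) on the rectangle, so Fubini's theorem applies:
  integral_R f d(m x m) = (integral_a1^b1 s^2 ds) * (integral_a2^b2 1 dt).
Inner integral in s: integral_{-2}^{0} s^2 ds = (0^3 - (-2)^3)/3
  = 8/3.
Inner integral in t: integral_{0}^{4} 1 dt = (4^1 - 0^1)/1
  = 4.
Product: (8/3) * (4) = 32/3.

32/3


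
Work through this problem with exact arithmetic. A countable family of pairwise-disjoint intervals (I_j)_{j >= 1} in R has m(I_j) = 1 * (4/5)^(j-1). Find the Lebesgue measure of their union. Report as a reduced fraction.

By countable additivity of the Lebesgue measure on pairwise disjoint measurable sets,
  m(union_{j >= 1} I_j) = sum_{j >= 1} m(I_j) = sum_{j >= 1} a * r^(j-1),
  with a = 1 and r = 4/5.
Since 0 < r = 4/5 < 1, the geometric series converges:
  sum_{j >= 1} a * r^(j-1) = a / (1 - r).
  = 1 / (1 - 4/5)
  = 1 / (1/5)
  = 5.

5


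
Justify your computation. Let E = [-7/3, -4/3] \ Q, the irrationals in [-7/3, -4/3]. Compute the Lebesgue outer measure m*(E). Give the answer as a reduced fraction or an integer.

The interval I = [-7/3, -4/3] has m(I) = -4/3 - (-7/3) = 1 (endpoints are measure-zero, so open/closed/half-open agree). Write I = (I cap Q) u (I \ Q). The rationals in I are countable, so m*(I cap Q) = 0 (cover each rational by intervals whose total length is arbitrarily small). By countable subadditivity m*(I) <= m*(I cap Q) + m*(I \ Q), hence m*(I \ Q) >= m(I) = 1. The reverse inequality m*(I \ Q) <= m*(I) = 1 is trivial since (I \ Q) is a subset of I. Therefore m*(I \ Q) = 1.

1


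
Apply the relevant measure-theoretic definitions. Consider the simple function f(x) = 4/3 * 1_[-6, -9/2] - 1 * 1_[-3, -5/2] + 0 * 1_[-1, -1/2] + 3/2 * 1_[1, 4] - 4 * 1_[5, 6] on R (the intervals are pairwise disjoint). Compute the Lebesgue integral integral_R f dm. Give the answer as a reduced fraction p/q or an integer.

For a simple function f = sum_i c_i * 1_{A_i} with disjoint A_i,
  integral f dm = sum_i c_i * m(A_i).
Lengths of the A_i:
  m(A_1) = -9/2 - (-6) = 3/2.
  m(A_2) = -5/2 - (-3) = 1/2.
  m(A_3) = -1/2 - (-1) = 1/2.
  m(A_4) = 4 - 1 = 3.
  m(A_5) = 6 - 5 = 1.
Contributions c_i * m(A_i):
  (4/3) * (3/2) = 2.
  (-1) * (1/2) = -1/2.
  (0) * (1/2) = 0.
  (3/2) * (3) = 9/2.
  (-4) * (1) = -4.
Total: 2 - 1/2 + 0 + 9/2 - 4 = 2.

2


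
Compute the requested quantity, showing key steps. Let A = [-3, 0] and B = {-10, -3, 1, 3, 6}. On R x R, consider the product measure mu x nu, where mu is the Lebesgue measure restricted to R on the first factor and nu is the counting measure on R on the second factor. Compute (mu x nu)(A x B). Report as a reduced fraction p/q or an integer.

For a measurable rectangle A x B, the product measure satisfies
  (mu x nu)(A x B) = mu(A) * nu(B).
  mu(A) = 3.
  nu(B) = 5.
  (mu x nu)(A x B) = 3 * 5 = 15.

15


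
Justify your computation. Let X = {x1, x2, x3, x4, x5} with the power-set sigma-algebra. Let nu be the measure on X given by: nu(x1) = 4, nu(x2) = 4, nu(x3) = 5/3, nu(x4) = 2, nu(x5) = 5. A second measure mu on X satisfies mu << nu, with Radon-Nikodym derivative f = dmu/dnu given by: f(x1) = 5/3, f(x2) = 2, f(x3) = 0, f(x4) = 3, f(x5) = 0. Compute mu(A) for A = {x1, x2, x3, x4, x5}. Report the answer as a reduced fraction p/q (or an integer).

By the defining property of the Radon-Nikodym derivative, for every measurable set A,
  mu(A) = integral_A f dnu.
Since nu is a discrete measure concentrated on the atoms of X, the integral over A reduces to the sum
  mu(A) = sum_{x in A} f(x) * nu({x}).
Computing each term:
  x1: f(x1) * nu(x1) = 5/3 * 4 = 20/3.
  x2: f(x2) * nu(x2) = 2 * 4 = 8.
  x3: f(x3) * nu(x3) = 0 * 5/3 = 0.
  x4: f(x4) * nu(x4) = 3 * 2 = 6.
  x5: f(x5) * nu(x5) = 0 * 5 = 0.
Summing: mu(A) = 20/3 + 8 + 0 + 6 + 0 = 62/3.

62/3


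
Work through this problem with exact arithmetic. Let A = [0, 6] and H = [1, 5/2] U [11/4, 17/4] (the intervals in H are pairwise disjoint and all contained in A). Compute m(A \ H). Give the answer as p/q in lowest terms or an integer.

The ambient interval has length m(A) = 6 - 0 = 6.
Since the holes are disjoint and sit inside A, by finite additivity
  m(H) = sum_i (b_i - a_i), and m(A \ H) = m(A) - m(H).
Computing the hole measures:
  m(H_1) = 5/2 - 1 = 3/2.
  m(H_2) = 17/4 - 11/4 = 3/2.
Summed: m(H) = 3/2 + 3/2 = 3.
So m(A \ H) = 6 - 3 = 3.

3


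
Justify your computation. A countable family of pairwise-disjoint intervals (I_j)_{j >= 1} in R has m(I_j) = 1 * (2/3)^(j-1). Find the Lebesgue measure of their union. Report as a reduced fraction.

By countable additivity of the Lebesgue measure on pairwise disjoint measurable sets,
  m(union_{j >= 1} I_j) = sum_{j >= 1} m(I_j) = sum_{j >= 1} a * r^(j-1),
  with a = 1 and r = 2/3.
Since 0 < r = 2/3 < 1, the geometric series converges:
  sum_{j >= 1} a * r^(j-1) = a / (1 - r).
  = 1 / (1 - 2/3)
  = 1 / (1/3)
  = 3.

3


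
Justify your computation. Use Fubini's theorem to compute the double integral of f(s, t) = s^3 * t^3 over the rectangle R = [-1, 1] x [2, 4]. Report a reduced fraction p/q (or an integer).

f(s, t) is a tensor product of a function of s and a function of t, and both factors are bounded continuous (hence Lebesgue integrable) on the rectangle, so Fubini's theorem applies:
  integral_R f d(m x m) = (integral_a1^b1 s^3 ds) * (integral_a2^b2 t^3 dt).
Inner integral in s: integral_{-1}^{1} s^3 ds = (1^4 - (-1)^4)/4
  = 0.
Inner integral in t: integral_{2}^{4} t^3 dt = (4^4 - 2^4)/4
  = 60.
Product: (0) * (60) = 0.

0


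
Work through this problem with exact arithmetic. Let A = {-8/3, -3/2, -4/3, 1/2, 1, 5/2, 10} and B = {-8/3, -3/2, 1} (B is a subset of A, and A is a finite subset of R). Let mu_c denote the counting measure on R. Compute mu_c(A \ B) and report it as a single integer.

Counting measure assigns mu_c(E) = |E| (number of elements) when E is finite. For B subset A, A \ B is the set of elements of A not in B, so |A \ B| = |A| - |B|.
|A| = 7, |B| = 3, so mu_c(A \ B) = 7 - 3 = 4.

4


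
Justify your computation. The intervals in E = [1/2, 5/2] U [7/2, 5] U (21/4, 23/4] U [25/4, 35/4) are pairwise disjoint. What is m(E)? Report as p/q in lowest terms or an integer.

For pairwise disjoint intervals, m(union_i I_i) = sum_i m(I_i),
and m is invariant under swapping open/closed endpoints (single points have measure 0).
So m(E) = sum_i (b_i - a_i).
  I_1 has length 5/2 - 1/2 = 2.
  I_2 has length 5 - 7/2 = 3/2.
  I_3 has length 23/4 - 21/4 = 1/2.
  I_4 has length 35/4 - 25/4 = 5/2.
Summing:
  m(E) = 2 + 3/2 + 1/2 + 5/2 = 13/2.

13/2


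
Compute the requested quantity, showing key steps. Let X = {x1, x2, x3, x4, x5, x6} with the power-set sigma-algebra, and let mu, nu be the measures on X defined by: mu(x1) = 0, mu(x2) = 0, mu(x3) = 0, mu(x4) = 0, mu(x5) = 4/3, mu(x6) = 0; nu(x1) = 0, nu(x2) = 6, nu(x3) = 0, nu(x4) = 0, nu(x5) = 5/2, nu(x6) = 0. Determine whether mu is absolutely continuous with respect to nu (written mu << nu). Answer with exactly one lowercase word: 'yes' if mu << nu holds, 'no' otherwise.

mu << nu means: every nu-null measurable set is also mu-null; equivalently, for every atom x, if nu({x}) = 0 then mu({x}) = 0.
Checking each atom:
  x1: nu = 0, mu = 0 -> consistent with mu << nu.
  x2: nu = 6 > 0 -> no constraint.
  x3: nu = 0, mu = 0 -> consistent with mu << nu.
  x4: nu = 0, mu = 0 -> consistent with mu << nu.
  x5: nu = 5/2 > 0 -> no constraint.
  x6: nu = 0, mu = 0 -> consistent with mu << nu.
No atom violates the condition. Therefore mu << nu.

yes


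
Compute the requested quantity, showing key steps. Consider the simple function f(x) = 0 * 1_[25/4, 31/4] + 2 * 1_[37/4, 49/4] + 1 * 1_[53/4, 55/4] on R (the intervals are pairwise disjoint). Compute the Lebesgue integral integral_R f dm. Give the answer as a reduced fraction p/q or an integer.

For a simple function f = sum_i c_i * 1_{A_i} with disjoint A_i,
  integral f dm = sum_i c_i * m(A_i).
Lengths of the A_i:
  m(A_1) = 31/4 - 25/4 = 3/2.
  m(A_2) = 49/4 - 37/4 = 3.
  m(A_3) = 55/4 - 53/4 = 1/2.
Contributions c_i * m(A_i):
  (0) * (3/2) = 0.
  (2) * (3) = 6.
  (1) * (1/2) = 1/2.
Total: 0 + 6 + 1/2 = 13/2.

13/2


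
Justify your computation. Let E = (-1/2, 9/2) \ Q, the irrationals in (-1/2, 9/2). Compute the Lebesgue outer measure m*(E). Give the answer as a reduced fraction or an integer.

The interval I = (-1/2, 9/2) has m(I) = 9/2 - (-1/2) = 5 (endpoints are measure-zero, so open/closed/half-open agree). Write I = (I cap Q) u (I \ Q). The rationals in I are countable, so m*(I cap Q) = 0 (cover each rational by intervals whose total length is arbitrarily small). By countable subadditivity m*(I) <= m*(I cap Q) + m*(I \ Q), hence m*(I \ Q) >= m(I) = 5. The reverse inequality m*(I \ Q) <= m*(I) = 5 is trivial since (I \ Q) is a subset of I. Therefore m*(I \ Q) = 5.

5


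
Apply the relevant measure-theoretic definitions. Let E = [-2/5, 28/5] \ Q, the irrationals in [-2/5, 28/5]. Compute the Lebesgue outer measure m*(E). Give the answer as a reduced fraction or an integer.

The interval I = [-2/5, 28/5] has m(I) = 28/5 - (-2/5) = 6 (endpoints are measure-zero, so open/closed/half-open agree). Write I = (I cap Q) u (I \ Q). The rationals in I are countable, so m*(I cap Q) = 0 (cover each rational by intervals whose total length is arbitrarily small). By countable subadditivity m*(I) <= m*(I cap Q) + m*(I \ Q), hence m*(I \ Q) >= m(I) = 6. The reverse inequality m*(I \ Q) <= m*(I) = 6 is trivial since (I \ Q) is a subset of I. Therefore m*(I \ Q) = 6.

6


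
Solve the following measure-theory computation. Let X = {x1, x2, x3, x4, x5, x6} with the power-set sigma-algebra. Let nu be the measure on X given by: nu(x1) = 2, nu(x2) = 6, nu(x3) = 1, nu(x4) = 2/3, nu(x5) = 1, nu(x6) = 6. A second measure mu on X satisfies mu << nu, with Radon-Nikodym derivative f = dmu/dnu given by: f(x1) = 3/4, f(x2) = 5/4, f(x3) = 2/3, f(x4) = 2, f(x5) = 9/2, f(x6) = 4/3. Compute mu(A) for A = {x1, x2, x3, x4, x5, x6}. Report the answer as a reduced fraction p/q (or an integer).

By the defining property of the Radon-Nikodym derivative, for every measurable set A,
  mu(A) = integral_A f dnu.
Since nu is a discrete measure concentrated on the atoms of X, the integral over A reduces to the sum
  mu(A) = sum_{x in A} f(x) * nu({x}).
Computing each term:
  x1: f(x1) * nu(x1) = 3/4 * 2 = 3/2.
  x2: f(x2) * nu(x2) = 5/4 * 6 = 15/2.
  x3: f(x3) * nu(x3) = 2/3 * 1 = 2/3.
  x4: f(x4) * nu(x4) = 2 * 2/3 = 4/3.
  x5: f(x5) * nu(x5) = 9/2 * 1 = 9/2.
  x6: f(x6) * nu(x6) = 4/3 * 6 = 8.
Summing: mu(A) = 3/2 + 15/2 + 2/3 + 4/3 + 9/2 + 8 = 47/2.

47/2


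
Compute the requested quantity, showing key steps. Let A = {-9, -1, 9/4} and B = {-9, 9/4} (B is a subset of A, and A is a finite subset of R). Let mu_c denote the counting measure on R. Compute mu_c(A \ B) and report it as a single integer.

Counting measure assigns mu_c(E) = |E| (number of elements) when E is finite. For B subset A, A \ B is the set of elements of A not in B, so |A \ B| = |A| - |B|.
|A| = 3, |B| = 2, so mu_c(A \ B) = 3 - 2 = 1.

1


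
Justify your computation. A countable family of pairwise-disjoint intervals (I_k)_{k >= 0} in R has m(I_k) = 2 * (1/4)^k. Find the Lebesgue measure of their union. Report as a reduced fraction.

By countable additivity of the Lebesgue measure on pairwise disjoint measurable sets,
  m(union_{k >= 0} I_k) = sum_{k >= 0} m(I_k) = sum_{k >= 0} a * r^k,
  with a = 2 and r = 1/4.
Since 0 < r = 1/4 < 1, the geometric series converges:
  sum_{k >= 0} a * r^k = a / (1 - r).
  = 2 / (1 - 1/4)
  = 2 / (3/4)
  = 8/3.

8/3


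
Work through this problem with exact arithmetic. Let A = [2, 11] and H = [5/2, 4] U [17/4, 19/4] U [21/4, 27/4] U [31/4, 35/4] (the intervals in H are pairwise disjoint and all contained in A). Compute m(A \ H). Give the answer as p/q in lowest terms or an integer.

The ambient interval has length m(A) = 11 - 2 = 9.
Since the holes are disjoint and sit inside A, by finite additivity
  m(H) = sum_i (b_i - a_i), and m(A \ H) = m(A) - m(H).
Computing the hole measures:
  m(H_1) = 4 - 5/2 = 3/2.
  m(H_2) = 19/4 - 17/4 = 1/2.
  m(H_3) = 27/4 - 21/4 = 3/2.
  m(H_4) = 35/4 - 31/4 = 1.
Summed: m(H) = 3/2 + 1/2 + 3/2 + 1 = 9/2.
So m(A \ H) = 9 - 9/2 = 9/2.

9/2


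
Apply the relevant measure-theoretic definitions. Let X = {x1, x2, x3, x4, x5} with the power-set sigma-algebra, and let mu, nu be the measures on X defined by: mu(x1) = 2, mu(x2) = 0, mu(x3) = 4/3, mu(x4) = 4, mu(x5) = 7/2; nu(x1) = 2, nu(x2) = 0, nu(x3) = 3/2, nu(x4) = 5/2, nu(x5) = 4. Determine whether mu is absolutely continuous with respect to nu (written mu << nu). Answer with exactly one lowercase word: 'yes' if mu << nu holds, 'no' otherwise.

mu << nu means: every nu-null measurable set is also mu-null; equivalently, for every atom x, if nu({x}) = 0 then mu({x}) = 0.
Checking each atom:
  x1: nu = 2 > 0 -> no constraint.
  x2: nu = 0, mu = 0 -> consistent with mu << nu.
  x3: nu = 3/2 > 0 -> no constraint.
  x4: nu = 5/2 > 0 -> no constraint.
  x5: nu = 4 > 0 -> no constraint.
No atom violates the condition. Therefore mu << nu.

yes


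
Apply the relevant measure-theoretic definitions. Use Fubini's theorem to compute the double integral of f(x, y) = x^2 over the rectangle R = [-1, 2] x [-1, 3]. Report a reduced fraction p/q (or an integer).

f(x, y) is a tensor product of a function of x and a function of y, and both factors are bounded continuous (hence Lebesgue integrable) on the rectangle, so Fubini's theorem applies:
  integral_R f d(m x m) = (integral_a1^b1 x^2 dx) * (integral_a2^b2 1 dy).
Inner integral in x: integral_{-1}^{2} x^2 dx = (2^3 - (-1)^3)/3
  = 3.
Inner integral in y: integral_{-1}^{3} 1 dy = (3^1 - (-1)^1)/1
  = 4.
Product: (3) * (4) = 12.

12


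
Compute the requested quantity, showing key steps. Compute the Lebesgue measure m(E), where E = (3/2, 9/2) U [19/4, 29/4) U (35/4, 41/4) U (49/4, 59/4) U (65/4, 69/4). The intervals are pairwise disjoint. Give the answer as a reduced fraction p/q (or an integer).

For pairwise disjoint intervals, m(union_i I_i) = sum_i m(I_i),
and m is invariant under swapping open/closed endpoints (single points have measure 0).
So m(E) = sum_i (b_i - a_i).
  I_1 has length 9/2 - 3/2 = 3.
  I_2 has length 29/4 - 19/4 = 5/2.
  I_3 has length 41/4 - 35/4 = 3/2.
  I_4 has length 59/4 - 49/4 = 5/2.
  I_5 has length 69/4 - 65/4 = 1.
Summing:
  m(E) = 3 + 5/2 + 3/2 + 5/2 + 1 = 21/2.

21/2


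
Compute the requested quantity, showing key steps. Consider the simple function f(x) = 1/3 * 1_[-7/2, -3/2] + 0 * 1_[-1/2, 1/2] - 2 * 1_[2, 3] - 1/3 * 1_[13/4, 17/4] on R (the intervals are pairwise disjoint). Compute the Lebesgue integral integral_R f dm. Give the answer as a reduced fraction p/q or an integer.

For a simple function f = sum_i c_i * 1_{A_i} with disjoint A_i,
  integral f dm = sum_i c_i * m(A_i).
Lengths of the A_i:
  m(A_1) = -3/2 - (-7/2) = 2.
  m(A_2) = 1/2 - (-1/2) = 1.
  m(A_3) = 3 - 2 = 1.
  m(A_4) = 17/4 - 13/4 = 1.
Contributions c_i * m(A_i):
  (1/3) * (2) = 2/3.
  (0) * (1) = 0.
  (-2) * (1) = -2.
  (-1/3) * (1) = -1/3.
Total: 2/3 + 0 - 2 - 1/3 = -5/3.

-5/3


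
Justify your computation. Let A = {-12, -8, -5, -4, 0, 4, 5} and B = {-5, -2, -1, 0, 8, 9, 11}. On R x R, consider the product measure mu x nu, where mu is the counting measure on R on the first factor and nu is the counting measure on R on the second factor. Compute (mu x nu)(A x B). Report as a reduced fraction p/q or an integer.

For a measurable rectangle A x B, the product measure satisfies
  (mu x nu)(A x B) = mu(A) * nu(B).
  mu(A) = 7.
  nu(B) = 7.
  (mu x nu)(A x B) = 7 * 7 = 49.

49


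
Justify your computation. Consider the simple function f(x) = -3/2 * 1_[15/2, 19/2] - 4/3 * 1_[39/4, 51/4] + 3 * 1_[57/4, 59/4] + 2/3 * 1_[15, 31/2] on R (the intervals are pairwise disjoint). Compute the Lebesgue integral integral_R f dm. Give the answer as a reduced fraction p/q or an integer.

For a simple function f = sum_i c_i * 1_{A_i} with disjoint A_i,
  integral f dm = sum_i c_i * m(A_i).
Lengths of the A_i:
  m(A_1) = 19/2 - 15/2 = 2.
  m(A_2) = 51/4 - 39/4 = 3.
  m(A_3) = 59/4 - 57/4 = 1/2.
  m(A_4) = 31/2 - 15 = 1/2.
Contributions c_i * m(A_i):
  (-3/2) * (2) = -3.
  (-4/3) * (3) = -4.
  (3) * (1/2) = 3/2.
  (2/3) * (1/2) = 1/3.
Total: -3 - 4 + 3/2 + 1/3 = -31/6.

-31/6


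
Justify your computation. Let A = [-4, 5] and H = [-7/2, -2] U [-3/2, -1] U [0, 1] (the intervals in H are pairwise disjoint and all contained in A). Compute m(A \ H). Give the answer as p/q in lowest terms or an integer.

The ambient interval has length m(A) = 5 - (-4) = 9.
Since the holes are disjoint and sit inside A, by finite additivity
  m(H) = sum_i (b_i - a_i), and m(A \ H) = m(A) - m(H).
Computing the hole measures:
  m(H_1) = -2 - (-7/2) = 3/2.
  m(H_2) = -1 - (-3/2) = 1/2.
  m(H_3) = 1 - 0 = 1.
Summed: m(H) = 3/2 + 1/2 + 1 = 3.
So m(A \ H) = 9 - 3 = 6.

6
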